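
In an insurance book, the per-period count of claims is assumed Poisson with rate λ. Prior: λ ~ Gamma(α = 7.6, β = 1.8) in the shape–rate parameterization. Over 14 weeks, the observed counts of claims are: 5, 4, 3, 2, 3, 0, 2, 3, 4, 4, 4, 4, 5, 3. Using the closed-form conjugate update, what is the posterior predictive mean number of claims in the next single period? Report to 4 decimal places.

With a Gamma(shape α, rate β) prior, the Poisson likelihood is conjugate: the posterior is Gamma(α + ΣXᵢ, β + n).
Sum of counts S = 46 over n = 14 weeks.
Posterior: Gamma(α+S, β+n) = Gamma(7.6+46, 1.8+14) = Gamma(53.6, 15.8).
The predictive distribution for one future period is NegBinom with mean α/β = 3.3924.

3.3924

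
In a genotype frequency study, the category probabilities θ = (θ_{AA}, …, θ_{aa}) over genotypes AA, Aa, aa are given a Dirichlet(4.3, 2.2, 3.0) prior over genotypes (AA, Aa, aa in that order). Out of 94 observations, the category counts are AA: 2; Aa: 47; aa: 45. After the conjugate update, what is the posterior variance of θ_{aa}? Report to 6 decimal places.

0.002380

The Dirichlet prior is conjugate to the Multinomial likelihood: each posterior αⱼ = prior αⱼ + observed count nⱼ.
Posterior concentration: (6.3, 49.2, 48.0), total = 103.5.
Var[θ_j] = α_j(Σα−α_j)/((Σα)²(Σα+1)) = 48.0·55.5/(103.5²·104.5) = 0.002380.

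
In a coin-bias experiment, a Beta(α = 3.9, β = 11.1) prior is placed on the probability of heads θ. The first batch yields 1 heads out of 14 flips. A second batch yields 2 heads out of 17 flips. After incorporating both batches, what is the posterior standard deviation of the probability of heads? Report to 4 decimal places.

0.0521

The Beta prior is conjugate to a Binomial/Bernoulli likelihood; the update adds successes to α and failures to β.
After batch 1: Beta(3.9+1, 11.1+13) = Beta(4.9, 24.1).
After batch 2: Beta(4.9+2, 24.1+15) = Beta(6.9, 39.1).
Var = αβ/((α+β)²(α+β+1)) = 6.9·39.1/(46.0²·47.0) = 0.00271277; SD = √0.00271277 = 0.0521.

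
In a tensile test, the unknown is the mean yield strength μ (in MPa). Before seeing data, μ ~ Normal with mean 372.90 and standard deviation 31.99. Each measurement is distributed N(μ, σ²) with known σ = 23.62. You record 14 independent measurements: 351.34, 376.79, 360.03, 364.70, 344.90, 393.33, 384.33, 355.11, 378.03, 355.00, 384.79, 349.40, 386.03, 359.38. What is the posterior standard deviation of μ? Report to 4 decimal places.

For Normal data with known variance σ², a Normal(μ₀, σ₀²) prior on μ is conjugate. Posterior precision = 1/σ₀² + n/σ²; posterior mean is the precision-weighted average of μ₀ and x̄.
σ₀² = 31.99² = 1023.3601, σ² = 23.62² = 557.9044; σ² + n·σ₀² = 557.9044 + 14·1023.3601 = 14884.9458.
Posterior precision = 1/σ₀² + n/σ² = 1/1023.3601 + 14/557.9044 = (σ² + n·σ₀²)/(σ₀²σ²) = 14884.9458/(1023.3601·557.9044); posterior variance σₙ² = σ₀²σ²/(σ² + n·σ₀²) = 1023.3601·557.9044/14884.9458 = 38.356680.
Posterior SD = √σₙ² = √(1023.3601·557.9044/14884.9458) = 6.1933.

6.1933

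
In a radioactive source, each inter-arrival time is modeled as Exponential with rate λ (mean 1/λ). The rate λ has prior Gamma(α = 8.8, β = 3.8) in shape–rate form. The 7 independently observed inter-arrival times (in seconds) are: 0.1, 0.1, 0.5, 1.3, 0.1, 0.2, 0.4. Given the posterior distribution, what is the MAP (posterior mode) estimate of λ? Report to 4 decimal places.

2.2769

With a Gamma(shape α, rate β) prior on the exponential rate λ, the posterior after n observations with total T = Σxᵢ is Gamma(α+n, β+T).
Sum of observations T = 2.7 seconds; n = 7.
Posterior: Gamma(8.8+7, 3.8+2.7) = Gamma(15.8, 6.5).
Mode = (α−1)/β = 2.2769.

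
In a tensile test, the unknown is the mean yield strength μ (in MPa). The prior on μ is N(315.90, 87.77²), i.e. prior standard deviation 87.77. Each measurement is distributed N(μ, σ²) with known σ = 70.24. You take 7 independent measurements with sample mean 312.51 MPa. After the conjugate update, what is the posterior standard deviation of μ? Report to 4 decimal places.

25.4112

For Normal data with known variance σ², a Normal(μ₀, σ₀²) prior on μ is conjugate. Posterior precision = 1/σ₀² + n/σ²; posterior mean is the precision-weighted average of μ₀ and x̄.
σ₀² = 87.77² = 7703.5729, σ² = 70.24² = 4933.6576; σ² + n·σ₀² = 4933.6576 + 7·7703.5729 = 58858.6679.
Posterior precision = 1/σ₀² + n/σ² = 1/7703.5729 + 7/4933.6576 = (σ² + n·σ₀²)/(σ₀²σ²) = 58858.6679/(7703.5729·4933.6576); posterior variance σₙ² = σ₀²σ²/(σ² + n·σ₀²) = 7703.5729·4933.6576/58858.6679 = 645.729717.
Posterior SD = √σₙ² = √(7703.5729·4933.6576/58858.6679) = 25.4112.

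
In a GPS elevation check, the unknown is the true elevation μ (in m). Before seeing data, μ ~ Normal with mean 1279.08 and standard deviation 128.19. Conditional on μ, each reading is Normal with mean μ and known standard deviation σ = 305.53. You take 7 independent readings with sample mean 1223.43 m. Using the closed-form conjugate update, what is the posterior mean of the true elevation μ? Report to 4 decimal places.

1248.3600

For Normal data with known variance σ², a Normal(μ₀, σ₀²) prior on μ is conjugate. Posterior precision = 1/σ₀² + n/σ²; posterior mean is the precision-weighted average of μ₀ and x̄.
n·x̄ = 7·1223.43 = 8564.01.
σ₀² = 128.19² = 16432.6761, σ² = 305.53² = 93348.5809; σ² + n·σ₀² = 93348.5809 + 7·16432.6761 = 208377.3136.
Posterior mean = (μ₀/σ₀² + n·x̄/σ²)/(1/σ₀² + n/σ²) = (σ²·μ₀ + σ₀²·n·x̄)/(σ² + n·σ₀²) = (93348.5809·1279.08 + 16432.6761·8564.01)/208377.3136 = 260129905.304733/208377.3136 = 1248.3600.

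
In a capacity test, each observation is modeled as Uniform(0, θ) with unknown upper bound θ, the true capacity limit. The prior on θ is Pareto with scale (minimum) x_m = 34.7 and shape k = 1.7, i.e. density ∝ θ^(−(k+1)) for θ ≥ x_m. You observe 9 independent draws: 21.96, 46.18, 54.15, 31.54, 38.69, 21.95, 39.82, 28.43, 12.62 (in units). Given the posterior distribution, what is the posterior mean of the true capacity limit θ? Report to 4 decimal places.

A Pareto(scale x_m, shape k) prior on the upper bound θ of Uniform(0, θ) is conjugate: posterior is Pareto(max(x_m, max xᵢ), k + n).
Sample maximum = 54.15; prior scale x_m = 34.7 → posterior scale = max = 54.15.
Posterior shape = 1.7 + 9 = 10.7.
E[θ|data] = k·x_m/(k−1) = 10.7·54.15/9.7 = 59.7325.

59.7325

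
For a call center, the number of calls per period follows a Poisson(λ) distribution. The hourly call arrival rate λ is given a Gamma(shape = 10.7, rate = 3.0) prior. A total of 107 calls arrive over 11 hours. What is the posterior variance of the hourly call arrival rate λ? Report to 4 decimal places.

With a Gamma(shape α, rate β) prior, the Poisson likelihood is conjugate: the posterior is Gamma(α + ΣXᵢ, β + n).
Posterior: Gamma(α+S, β+n) = Gamma(10.7+107, 3.0+11) = Gamma(117.7, 14.0).
Var = α/β² = 117.7/14.0² = 0.6005.

0.6005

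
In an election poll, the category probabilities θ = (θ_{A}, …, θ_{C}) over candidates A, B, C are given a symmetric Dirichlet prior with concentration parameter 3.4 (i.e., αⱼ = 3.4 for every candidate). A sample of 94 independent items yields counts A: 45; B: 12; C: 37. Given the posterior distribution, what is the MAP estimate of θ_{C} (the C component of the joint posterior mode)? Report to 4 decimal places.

0.3893

The Dirichlet prior is conjugate to the Multinomial likelihood: each posterior αⱼ = prior αⱼ + observed count nⱼ.
Posterior concentration: (48.4, 15.4, 40.4), total = 104.2.
Joint mode component: (α_{C}−1)/(Σα−K) = 39.4/101.2 = 0.3893.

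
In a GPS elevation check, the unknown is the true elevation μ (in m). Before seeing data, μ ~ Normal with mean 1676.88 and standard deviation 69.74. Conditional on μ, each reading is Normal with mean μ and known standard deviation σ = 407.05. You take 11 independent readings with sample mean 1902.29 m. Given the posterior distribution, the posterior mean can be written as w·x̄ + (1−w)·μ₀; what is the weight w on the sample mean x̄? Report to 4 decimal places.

0.2441

For Normal data with known variance σ², a Normal(μ₀, σ₀²) prior on μ is conjugate. Posterior precision = 1/σ₀² + n/σ²; posterior mean is the precision-weighted average of μ₀ and x̄.
σ₀² = 69.74² = 4863.6676, σ² = 407.05² = 165689.7025. Prior precision 1/σ₀² = 1/4863.6676; data precision n/σ² = 11/165689.7025.
w = (n/σ²)/(1/σ₀² + n/σ²) = n·σ₀²/(σ² + n·σ₀²) = 11·4863.6676/(165689.7025 + 11·4863.6676) = 53500.3436/219190.0461 = 0.2441.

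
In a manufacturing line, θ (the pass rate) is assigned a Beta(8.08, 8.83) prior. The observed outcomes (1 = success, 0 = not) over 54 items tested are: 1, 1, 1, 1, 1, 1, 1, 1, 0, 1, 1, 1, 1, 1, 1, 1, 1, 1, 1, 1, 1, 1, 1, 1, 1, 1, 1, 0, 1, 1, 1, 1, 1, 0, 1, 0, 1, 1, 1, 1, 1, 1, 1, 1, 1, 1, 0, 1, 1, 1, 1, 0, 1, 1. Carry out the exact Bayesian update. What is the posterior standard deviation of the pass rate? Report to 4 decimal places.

The Beta prior is conjugate to a Binomial/Bernoulli likelihood; the update adds successes to α and failures to β.
Posterior: Beta(α+k, β+n−k) = Beta(8.08+48, 8.83+6) = Beta(56.08, 14.83).
Var = αβ/((α+β)²(α+β+1)) = 56.08·14.83/(70.91²·71.91) = 0.00230009; SD = √0.00230009 = 0.0480.

0.0480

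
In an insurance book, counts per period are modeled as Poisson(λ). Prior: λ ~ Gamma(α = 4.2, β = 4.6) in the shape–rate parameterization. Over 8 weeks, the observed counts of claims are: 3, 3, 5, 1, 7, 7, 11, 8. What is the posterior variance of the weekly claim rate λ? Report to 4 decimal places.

0.3099

With a Gamma(shape α, rate β) prior, the Poisson likelihood is conjugate: the posterior is Gamma(α + ΣXᵢ, β + n).
Sum of counts S = 45 over n = 8 weeks.
Posterior: Gamma(α+S, β+n) = Gamma(4.2+45, 4.6+8) = Gamma(49.2, 12.6).
Var = α/β² = 49.2/12.6² = 0.3099.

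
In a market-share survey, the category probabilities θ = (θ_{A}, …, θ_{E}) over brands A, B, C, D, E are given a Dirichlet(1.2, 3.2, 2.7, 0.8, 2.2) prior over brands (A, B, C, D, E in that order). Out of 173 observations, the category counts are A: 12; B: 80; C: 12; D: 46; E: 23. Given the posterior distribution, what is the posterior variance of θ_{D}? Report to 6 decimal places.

The Dirichlet prior is conjugate to the Multinomial likelihood: each posterior αⱼ = prior αⱼ + observed count nⱼ.
Posterior concentration: (13.2, 83.2, 14.7, 46.8, 25.2), total = 183.1.
Var[θ_j] = α_j(Σα−α_j)/((Σα)²(Σα+1)) = 46.8·136.3/(183.1²·184.1) = 0.001034.

0.001034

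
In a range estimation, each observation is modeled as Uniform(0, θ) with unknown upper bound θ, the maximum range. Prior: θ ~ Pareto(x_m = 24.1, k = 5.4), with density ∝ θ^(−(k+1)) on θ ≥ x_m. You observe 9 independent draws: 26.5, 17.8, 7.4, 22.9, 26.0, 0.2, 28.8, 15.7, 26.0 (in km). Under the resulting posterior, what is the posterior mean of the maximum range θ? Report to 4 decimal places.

A Pareto(scale x_m, shape k) prior on the upper bound θ of Uniform(0, θ) is conjugate: posterior is Pareto(max(x_m, max xᵢ), k + n).
Sample maximum = 28.8; prior scale x_m = 24.1 → posterior scale = max = 28.8.
Posterior shape = 5.4 + 9 = 14.4.
E[θ|data] = k·x_m/(k−1) = 14.4·28.8/13.4 = 30.9493.

30.9493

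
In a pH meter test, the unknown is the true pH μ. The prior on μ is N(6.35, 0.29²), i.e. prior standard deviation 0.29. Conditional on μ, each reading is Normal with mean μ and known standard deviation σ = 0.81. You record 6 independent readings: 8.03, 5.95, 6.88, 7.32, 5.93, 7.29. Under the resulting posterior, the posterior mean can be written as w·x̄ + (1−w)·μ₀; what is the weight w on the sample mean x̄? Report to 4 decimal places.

For Normal data with known variance σ², a Normal(μ₀, σ₀²) prior on μ is conjugate. Posterior precision = 1/σ₀² + n/σ²; posterior mean is the precision-weighted average of μ₀ and x̄.
σ₀² = 0.29² = 0.0841, σ² = 0.81² = 0.6561. Prior precision 1/σ₀² = 1/0.0841; data precision n/σ² = 6/0.6561.
w = (n/σ²)/(1/σ₀² + n/σ²) = n·σ₀²/(σ² + n·σ₀²) = 6·0.0841/(0.6561 + 6·0.0841) = 0.5046/1.1607 = 0.4347.

0.4347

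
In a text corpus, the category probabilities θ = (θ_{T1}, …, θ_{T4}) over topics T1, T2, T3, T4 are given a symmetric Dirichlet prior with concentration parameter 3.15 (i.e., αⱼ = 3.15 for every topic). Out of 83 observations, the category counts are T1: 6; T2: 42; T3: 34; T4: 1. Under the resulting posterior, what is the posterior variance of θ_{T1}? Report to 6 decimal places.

0.000896

The Dirichlet prior is conjugate to the Multinomial likelihood: each posterior αⱼ = prior αⱼ + observed count nⱼ.
Posterior concentration: (9.15, 45.15, 37.15, 4.15), total = 95.60.
Var[θ_j] = α_j(Σα−α_j)/((Σα)²(Σα+1)) = 9.15·86.45/(95.60²·96.60) = 0.000896.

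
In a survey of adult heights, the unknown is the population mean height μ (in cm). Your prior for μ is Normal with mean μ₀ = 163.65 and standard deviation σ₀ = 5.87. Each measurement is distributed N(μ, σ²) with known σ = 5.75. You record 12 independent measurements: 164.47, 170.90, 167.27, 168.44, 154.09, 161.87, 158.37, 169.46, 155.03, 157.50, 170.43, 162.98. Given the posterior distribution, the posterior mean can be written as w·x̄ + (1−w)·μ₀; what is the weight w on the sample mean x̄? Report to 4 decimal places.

For Normal data with known variance σ², a Normal(μ₀, σ₀²) prior on μ is conjugate. Posterior precision = 1/σ₀² + n/σ²; posterior mean is the precision-weighted average of μ₀ and x̄.
σ₀² = 5.87² = 34.4569, σ² = 5.75² = 33.0625. Prior precision 1/σ₀² = 1/34.4569; data precision n/σ² = 12/33.0625.
w = (n/σ²)/(1/σ₀² + n/σ²) = n·σ₀²/(σ² + n·σ₀²) = 12·34.4569/(33.0625 + 12·34.4569) = 413.4828/446.5453 = 0.9260.

0.9260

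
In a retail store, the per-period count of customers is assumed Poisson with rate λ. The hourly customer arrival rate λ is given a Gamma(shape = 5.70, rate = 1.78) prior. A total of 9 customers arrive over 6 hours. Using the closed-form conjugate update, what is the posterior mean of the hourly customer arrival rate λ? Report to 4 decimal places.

1.8895

With a Gamma(shape α, rate β) prior, the Poisson likelihood is conjugate: the posterior is Gamma(α + ΣXᵢ, β + n).
Posterior: Gamma(α+S, β+n) = Gamma(5.70+9, 1.78+6) = Gamma(14.70, 7.78).
Posterior mean = α/β = 14.70/7.78 = 1.8895.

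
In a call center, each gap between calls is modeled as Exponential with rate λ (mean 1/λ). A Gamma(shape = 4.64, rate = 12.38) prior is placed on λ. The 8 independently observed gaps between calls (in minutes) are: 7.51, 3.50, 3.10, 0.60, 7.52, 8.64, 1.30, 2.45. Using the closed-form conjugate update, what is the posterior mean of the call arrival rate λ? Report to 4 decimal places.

With a Gamma(shape α, rate β) prior on the exponential rate λ, the posterior after n observations with total T = Σxᵢ is Gamma(α+n, β+T).
Sum of observations T = 34.62 minutes; n = 8.
Posterior: Gamma(4.64+8, 12.38+34.62) = Gamma(12.64, 47.00).
Posterior mean of λ = α/β = 12.64/47.00 = 0.2689.

0.2689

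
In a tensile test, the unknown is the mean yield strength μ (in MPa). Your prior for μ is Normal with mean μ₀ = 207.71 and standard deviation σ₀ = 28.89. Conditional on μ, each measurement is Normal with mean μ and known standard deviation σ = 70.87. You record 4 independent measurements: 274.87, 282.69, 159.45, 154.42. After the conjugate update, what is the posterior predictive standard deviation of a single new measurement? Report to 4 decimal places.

74.3231

For Normal data with known variance σ², a Normal(μ₀, σ₀²) prior on μ is conjugate. Posterior precision = 1/σ₀² + n/σ²; posterior mean is the precision-weighted average of μ₀ and x̄.
σ₀² = 28.89² = 834.6321, σ² = 70.87² = 5022.5569; σ² + n·σ₀² = 5022.5569 + 4·834.6321 = 8361.0853.
Posterior precision = 1/σ₀² + n/σ² = 1/834.6321 + 4/5022.5569 = (σ² + n·σ₀²)/(σ₀²σ²) = 8361.0853/(834.6321·5022.5569); posterior variance σₙ² = σ₀²σ²/(σ² + n·σ₀²) = 834.6321·5022.5569/8361.0853 = 501.368789.
Predictive variance for one new observation = σₙ² + σ² = 834.6321·5022.5569/8361.0853 + 5022.5569 = σ²·(σ₀² + 8361.0853)/8361.0853 = 5022.5569·9195.7174/8361.0853 = 5523.925689; SD = √(5022.5569·9195.7174/8361.0853) = 74.3231.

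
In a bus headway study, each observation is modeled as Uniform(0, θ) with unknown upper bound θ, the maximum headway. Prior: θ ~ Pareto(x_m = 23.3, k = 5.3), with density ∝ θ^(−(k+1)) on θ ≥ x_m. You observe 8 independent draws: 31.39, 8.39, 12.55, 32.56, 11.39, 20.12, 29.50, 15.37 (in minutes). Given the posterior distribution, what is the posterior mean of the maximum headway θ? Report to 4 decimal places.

35.2072

A Pareto(scale x_m, shape k) prior on the upper bound θ of Uniform(0, θ) is conjugate: posterior is Pareto(max(x_m, max xᵢ), k + n).
Sample maximum = 32.56; prior scale x_m = 23.3 → posterior scale = max = 32.56.
Posterior shape = 5.3 + 8 = 13.3.
E[θ|data] = k·x_m/(k−1) = 13.3·32.56/12.3 = 35.2072.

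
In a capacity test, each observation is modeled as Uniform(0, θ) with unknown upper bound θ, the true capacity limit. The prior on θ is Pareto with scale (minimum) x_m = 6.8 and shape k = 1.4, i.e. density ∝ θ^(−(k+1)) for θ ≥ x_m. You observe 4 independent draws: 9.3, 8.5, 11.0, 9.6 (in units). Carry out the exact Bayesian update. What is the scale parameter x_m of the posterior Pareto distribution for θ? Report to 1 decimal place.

11.0

A Pareto(scale x_m, shape k) prior on the upper bound θ of Uniform(0, θ) is conjugate: posterior is Pareto(max(x_m, max xᵢ), k + n).
Sample maximum = 11.0; prior scale x_m = 6.8 → posterior scale = max = 11.0.
Posterior shape = 1.4 + 4 = 5.4.
Posterior scale x_m = 11.0.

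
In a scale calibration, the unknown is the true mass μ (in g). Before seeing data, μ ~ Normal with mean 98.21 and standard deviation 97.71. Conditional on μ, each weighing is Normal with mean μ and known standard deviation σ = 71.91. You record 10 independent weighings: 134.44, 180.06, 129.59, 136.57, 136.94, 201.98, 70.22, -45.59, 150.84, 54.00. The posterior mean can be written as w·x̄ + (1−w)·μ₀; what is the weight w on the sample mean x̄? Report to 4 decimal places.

For Normal data with known variance σ², a Normal(μ₀, σ₀²) prior on μ is conjugate. Posterior precision = 1/σ₀² + n/σ²; posterior mean is the precision-weighted average of μ₀ and x̄.
σ₀² = 97.71² = 9547.2441, σ² = 71.91² = 5171.0481. Prior precision 1/σ₀² = 1/9547.2441; data precision n/σ² = 10/5171.0481.
w = (n/σ²)/(1/σ₀² + n/σ²) = n·σ₀²/(σ² + n·σ₀²) = 10·9547.2441/(5171.0481 + 10·9547.2441) = 95472.441/100643.4891 = 0.9486.

0.9486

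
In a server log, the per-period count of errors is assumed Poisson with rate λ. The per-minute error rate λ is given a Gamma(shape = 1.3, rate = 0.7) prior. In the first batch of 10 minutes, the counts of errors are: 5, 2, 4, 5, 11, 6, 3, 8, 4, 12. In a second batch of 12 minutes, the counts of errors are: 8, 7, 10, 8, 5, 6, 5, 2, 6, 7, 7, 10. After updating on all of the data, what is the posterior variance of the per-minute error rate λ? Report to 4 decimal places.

With a Gamma(shape α, rate β) prior, the Poisson likelihood is conjugate: the posterior is Gamma(α + ΣXᵢ, β + n).
Batch 1: sum of counts S = 60 over n = 10 minutes.
After batch 1: Gamma(α+S, β+n) = Gamma(1.3+60, 0.7+10) = Gamma(61.3, 10.7).
Batch 2: sum of counts S = 81 over n = 12 minutes.
After batch 2: Gamma(α+S, β+n) = Gamma(61.3+81, 10.7+12) = Gamma(142.3, 22.7).
Var = α/β² = 142.3/22.7² = 0.2762.

0.2762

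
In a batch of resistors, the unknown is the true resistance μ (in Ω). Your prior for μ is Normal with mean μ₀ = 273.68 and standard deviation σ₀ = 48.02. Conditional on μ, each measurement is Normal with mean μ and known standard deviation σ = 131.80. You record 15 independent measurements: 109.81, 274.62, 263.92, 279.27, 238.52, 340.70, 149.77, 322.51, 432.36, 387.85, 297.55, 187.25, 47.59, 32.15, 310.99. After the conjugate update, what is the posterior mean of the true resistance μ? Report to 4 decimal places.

For Normal data with known variance σ², a Normal(μ₀, σ₀²) prior on μ is conjugate. Posterior precision = 1/σ₀² + n/σ²; posterior mean is the precision-weighted average of μ₀ and x̄.
Σxᵢ = 109.81 + 274.62 + 263.92 + 279.27 + 238.52 + 340.70 + 149.77 + 322.51 + 432.36 + 387.85 + 297.55 + 187.25 + 47.59 + 32.15 + 310.99 = 3674.86, so n·x̄ = 3674.86.
σ₀² = 48.02² = 2305.9204, σ² = 131.80² = 17371.24; σ² + n·σ₀² = 17371.24 + 15·2305.9204 = 51960.046.
Posterior mean = (μ₀/σ₀² + n·x̄/σ²)/(1/σ₀² + n/σ²) = (σ²·μ₀ + σ₀²·n·x̄)/(σ² + n·σ₀²) = (17371.24·273.68 + 2305.9204·3674.86)/51960.046 = 13228095.604344/51960.046 = 254.5821.

254.5821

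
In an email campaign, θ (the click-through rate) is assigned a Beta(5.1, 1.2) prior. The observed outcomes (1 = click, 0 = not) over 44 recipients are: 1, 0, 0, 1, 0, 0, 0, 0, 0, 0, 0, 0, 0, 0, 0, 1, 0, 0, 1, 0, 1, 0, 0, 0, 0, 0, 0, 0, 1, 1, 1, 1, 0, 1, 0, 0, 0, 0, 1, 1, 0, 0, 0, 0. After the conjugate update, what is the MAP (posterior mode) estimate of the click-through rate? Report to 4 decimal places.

The Beta prior is conjugate to a Binomial/Bernoulli likelihood; the update adds successes to α and failures to β.
Posterior: Beta(α+k, β+n−k) = Beta(5.1+12, 1.2+32) = Beta(17.1, 33.2).
Mode of Beta(a,b) for a,b>1 is (a−1)/(a+b−2) = 16.1/48.3 = 0.3333.

0.3333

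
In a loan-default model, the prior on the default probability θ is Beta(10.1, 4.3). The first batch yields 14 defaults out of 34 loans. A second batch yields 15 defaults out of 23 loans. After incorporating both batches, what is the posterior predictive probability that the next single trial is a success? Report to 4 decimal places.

0.5476

The Beta prior is conjugate to a Binomial/Bernoulli likelihood; the update adds successes to α and failures to β.
After batch 1: Beta(10.1+14, 4.3+20) = Beta(24.1, 24.3).
After batch 2: Beta(24.1+15, 24.3+8) = Beta(39.1, 32.3).
For a single future Bernoulli trial, P(success | data) = α/(α+β) = 0.5476.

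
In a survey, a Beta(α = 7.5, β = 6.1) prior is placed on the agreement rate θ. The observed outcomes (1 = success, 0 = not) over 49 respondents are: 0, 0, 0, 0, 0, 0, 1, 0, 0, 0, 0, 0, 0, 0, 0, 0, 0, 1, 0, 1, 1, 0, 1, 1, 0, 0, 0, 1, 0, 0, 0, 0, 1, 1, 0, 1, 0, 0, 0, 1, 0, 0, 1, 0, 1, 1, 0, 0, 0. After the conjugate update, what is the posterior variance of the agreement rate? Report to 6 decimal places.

0.003545

The Beta prior is conjugate to a Binomial/Bernoulli likelihood; the update adds successes to α and failures to β.
Posterior: Beta(α+k, β+n−k) = Beta(7.5+14, 6.1+35) = Beta(21.5, 41.1).
Var = αβ/((α+β)²(α+β+1)) = 21.5·41.1/(62.6²·63.6) = 0.003545.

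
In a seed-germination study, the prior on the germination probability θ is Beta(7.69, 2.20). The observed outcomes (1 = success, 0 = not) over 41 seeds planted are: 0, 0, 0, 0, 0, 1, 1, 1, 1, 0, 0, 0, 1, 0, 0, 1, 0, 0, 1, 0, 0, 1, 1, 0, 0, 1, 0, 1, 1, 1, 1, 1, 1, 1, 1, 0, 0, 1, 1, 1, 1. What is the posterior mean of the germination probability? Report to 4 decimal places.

The Beta prior is conjugate to a Binomial/Bernoulli likelihood; the update adds successes to α and failures to β.
Posterior: Beta(α+k, β+n−k) = Beta(7.69+22, 2.20+19) = Beta(29.69, 21.20).
Posterior mean = α/(α+β) = 29.69/50.89 = 0.5834.

0.5834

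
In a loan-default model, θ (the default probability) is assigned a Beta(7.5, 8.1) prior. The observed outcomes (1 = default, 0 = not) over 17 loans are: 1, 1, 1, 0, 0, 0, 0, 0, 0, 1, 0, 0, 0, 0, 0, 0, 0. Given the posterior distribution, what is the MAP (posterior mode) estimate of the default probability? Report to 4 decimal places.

The Beta prior is conjugate to a Binomial/Bernoulli likelihood; the update adds successes to α and failures to β.
Posterior: Beta(α+k, β+n−k) = Beta(7.5+4, 8.1+13) = Beta(11.5, 21.1).
Mode of Beta(a,b) for a,b>1 is (a−1)/(a+b−2) = 10.5/30.6 = 0.3431.

0.3431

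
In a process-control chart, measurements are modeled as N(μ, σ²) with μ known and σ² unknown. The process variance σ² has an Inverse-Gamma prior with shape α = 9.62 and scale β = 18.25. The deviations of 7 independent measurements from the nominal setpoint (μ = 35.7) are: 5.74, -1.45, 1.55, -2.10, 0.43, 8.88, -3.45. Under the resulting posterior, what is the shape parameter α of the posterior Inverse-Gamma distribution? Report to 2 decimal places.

With known mean μ and an Inverse-Gamma(α, β) prior on σ², the Normal likelihood is conjugate: posterior is Inv-Gamma(α + n/2, β + Σ(xᵢ−μ)²/2).
Σ(xᵢ−μ)² = (5.74)² + (-1.45)² + (1.55)² + (-2.10)² + (0.43)² + (8.88)² + (-3.45)² = 132.8044.
Posterior: Inv-Gamma(9.62 + 7/2, 18.25 + 132.8044/2) = Inv-Gamma(13.12, 84.65220).
Posterior α = 13.12.

13.12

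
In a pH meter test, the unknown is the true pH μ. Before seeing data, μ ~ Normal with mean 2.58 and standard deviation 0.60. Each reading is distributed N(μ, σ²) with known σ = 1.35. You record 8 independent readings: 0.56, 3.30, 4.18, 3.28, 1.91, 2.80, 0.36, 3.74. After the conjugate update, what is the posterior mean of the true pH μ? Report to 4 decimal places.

For Normal data with known variance σ², a Normal(μ₀, σ₀²) prior on μ is conjugate. Posterior precision = 1/σ₀² + n/σ²; posterior mean is the precision-weighted average of μ₀ and x̄.
Σxᵢ = 0.56 + 3.30 + 4.18 + 3.28 + 1.91 + 2.80 + 0.36 + 3.74 = 20.13, so n·x̄ = 20.13.
σ₀² = 0.60² = 0.36, σ² = 1.35² = 1.8225; σ² + n·σ₀² = 1.8225 + 8·0.36 = 4.7025.
Posterior mean = (μ₀/σ₀² + n·x̄/σ²)/(1/σ₀² + n/σ²) = (σ²·μ₀ + σ₀²·n·x̄)/(σ² + n·σ₀²) = (1.8225·2.58 + 0.36·20.13)/4.7025 = 11.94885/4.7025 = 2.5410.

2.5410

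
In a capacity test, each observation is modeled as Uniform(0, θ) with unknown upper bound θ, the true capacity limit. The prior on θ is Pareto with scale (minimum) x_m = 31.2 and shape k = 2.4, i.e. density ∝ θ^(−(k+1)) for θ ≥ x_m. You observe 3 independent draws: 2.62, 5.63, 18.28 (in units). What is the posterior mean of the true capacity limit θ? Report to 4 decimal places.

A Pareto(scale x_m, shape k) prior on the upper bound θ of Uniform(0, θ) is conjugate: posterior is Pareto(max(x_m, max xᵢ), k + n).
Sample maximum = 18.28; prior scale x_m = 31.2 → posterior scale = max = 31.20.
Posterior shape = 2.4 + 3 = 5.4.
E[θ|data] = k·x_m/(k−1) = 5.4·31.20/4.4 = 38.2909.

38.2909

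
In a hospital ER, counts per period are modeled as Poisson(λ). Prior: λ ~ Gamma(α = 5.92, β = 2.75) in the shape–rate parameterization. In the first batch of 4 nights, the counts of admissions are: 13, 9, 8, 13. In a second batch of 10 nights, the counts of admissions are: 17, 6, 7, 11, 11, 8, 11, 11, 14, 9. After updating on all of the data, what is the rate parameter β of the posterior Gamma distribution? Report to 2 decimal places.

16.75

With a Gamma(shape α, rate β) prior, the Poisson likelihood is conjugate: the posterior is Gamma(α + ΣXᵢ, β + n).
Batch 1: sum of counts S = 43 over n = 4 nights.
After batch 1: Gamma(α+S, β+n) = Gamma(5.92+43, 2.75+4) = Gamma(48.92, 6.75).
Batch 2: sum of counts S = 105 over n = 10 nights.
After batch 2: Gamma(α+S, β+n) = Gamma(48.92+105, 6.75+10) = Gamma(153.92, 16.75).
Posterior β = 16.75.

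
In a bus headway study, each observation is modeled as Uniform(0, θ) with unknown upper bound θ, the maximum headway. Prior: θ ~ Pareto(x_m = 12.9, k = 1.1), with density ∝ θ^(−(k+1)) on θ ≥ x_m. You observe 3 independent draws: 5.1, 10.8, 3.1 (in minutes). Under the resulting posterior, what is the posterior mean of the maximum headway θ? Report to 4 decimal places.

A Pareto(scale x_m, shape k) prior on the upper bound θ of Uniform(0, θ) is conjugate: posterior is Pareto(max(x_m, max xᵢ), k + n).
Sample maximum = 10.8; prior scale x_m = 12.9 → posterior scale = max = 12.9.
Posterior shape = 1.1 + 3 = 4.1.
E[θ|data] = k·x_m/(k−1) = 4.1·12.9/3.1 = 17.0613.

17.0613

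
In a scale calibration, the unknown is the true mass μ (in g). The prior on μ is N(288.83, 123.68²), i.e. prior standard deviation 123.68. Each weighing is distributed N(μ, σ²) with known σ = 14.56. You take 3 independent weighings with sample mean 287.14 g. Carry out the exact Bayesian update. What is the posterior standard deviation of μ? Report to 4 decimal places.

For Normal data with known variance σ², a Normal(μ₀, σ₀²) prior on μ is conjugate. Posterior precision = 1/σ₀² + n/σ²; posterior mean is the precision-weighted average of μ₀ and x̄.
σ₀² = 123.68² = 15296.7424, σ² = 14.56² = 211.9936; σ² + n·σ₀² = 211.9936 + 3·15296.7424 = 46102.2208.
Posterior precision = 1/σ₀² + n/σ² = 1/15296.7424 + 3/211.9936 = (σ² + n·σ₀²)/(σ₀²σ²) = 46102.2208/(15296.7424·211.9936); posterior variance σₙ² = σ₀²σ²/(σ² + n·σ₀²) = 15296.7424·211.9936/46102.2208 = 70.339594.
Posterior SD = √σₙ² = √(15296.7424·211.9936/46102.2208) = 8.3869.

8.3869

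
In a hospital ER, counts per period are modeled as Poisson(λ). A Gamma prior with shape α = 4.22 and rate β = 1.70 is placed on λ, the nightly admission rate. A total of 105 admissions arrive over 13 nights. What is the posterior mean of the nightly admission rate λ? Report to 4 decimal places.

7.4299

With a Gamma(shape α, rate β) prior, the Poisson likelihood is conjugate: the posterior is Gamma(α + ΣXᵢ, β + n).
Posterior: Gamma(α+S, β+n) = Gamma(4.22+105, 1.70+13) = Gamma(109.22, 14.70).
Posterior mean = α/β = 109.22/14.70 = 7.4299.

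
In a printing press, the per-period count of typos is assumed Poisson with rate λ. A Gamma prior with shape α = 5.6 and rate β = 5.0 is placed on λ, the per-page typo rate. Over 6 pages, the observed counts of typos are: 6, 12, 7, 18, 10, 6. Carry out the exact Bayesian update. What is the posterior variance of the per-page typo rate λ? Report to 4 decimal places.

0.5339

With a Gamma(shape α, rate β) prior, the Poisson likelihood is conjugate: the posterior is Gamma(α + ΣXᵢ, β + n).
Sum of counts S = 59 over n = 6 pages.
Posterior: Gamma(α+S, β+n) = Gamma(5.6+59, 5.0+6) = Gamma(64.6, 11.0).
Var = α/β² = 64.6/11.0² = 0.5339.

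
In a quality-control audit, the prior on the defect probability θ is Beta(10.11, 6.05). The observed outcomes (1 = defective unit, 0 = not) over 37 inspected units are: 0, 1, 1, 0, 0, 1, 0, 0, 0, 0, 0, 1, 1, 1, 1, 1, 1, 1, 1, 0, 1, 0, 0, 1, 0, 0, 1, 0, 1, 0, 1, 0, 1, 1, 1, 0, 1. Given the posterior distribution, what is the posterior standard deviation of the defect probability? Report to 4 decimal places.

The Beta prior is conjugate to a Binomial/Bernoulli likelihood; the update adds successes to α and failures to β.
Posterior: Beta(α+k, β+n−k) = Beta(10.11+20, 6.05+17) = Beta(30.11, 23.05).
Var = αβ/((α+β)²(α+β+1)) = 30.11·23.05/(53.16²·54.16) = 0.00453454; SD = √0.00453454 = 0.0673.

0.0673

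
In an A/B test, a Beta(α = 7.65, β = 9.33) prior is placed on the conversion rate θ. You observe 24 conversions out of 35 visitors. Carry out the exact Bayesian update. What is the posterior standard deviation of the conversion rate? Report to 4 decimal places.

0.0670

The Beta prior is conjugate to a Binomial/Bernoulli likelihood; the update adds successes to α and failures to β.
Posterior: Beta(α+k, β+n−k) = Beta(7.65+24, 9.33+11) = Beta(31.65, 20.33).
Var = αβ/((α+β)²(α+β+1)) = 31.65·20.33/(51.98²·52.98) = 0.00449497; SD = √0.00449497 = 0.0670.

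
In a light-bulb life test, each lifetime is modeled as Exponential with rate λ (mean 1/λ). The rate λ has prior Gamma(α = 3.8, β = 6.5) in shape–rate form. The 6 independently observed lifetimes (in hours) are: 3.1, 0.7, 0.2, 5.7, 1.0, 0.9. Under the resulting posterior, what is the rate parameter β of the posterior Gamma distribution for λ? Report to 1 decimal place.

18.1

With a Gamma(shape α, rate β) prior on the exponential rate λ, the posterior after n observations with total T = Σxᵢ is Gamma(α+n, β+T).
Sum of observations T = 11.6 hours; n = 6.
Posterior: Gamma(3.8+6, 6.5+11.6) = Gamma(9.8, 18.1).
Posterior β = 18.1.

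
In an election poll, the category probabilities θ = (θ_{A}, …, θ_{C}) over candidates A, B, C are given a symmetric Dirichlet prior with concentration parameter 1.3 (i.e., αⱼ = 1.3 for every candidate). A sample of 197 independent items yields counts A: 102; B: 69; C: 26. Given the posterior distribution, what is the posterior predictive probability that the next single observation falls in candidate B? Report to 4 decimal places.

The Dirichlet prior is conjugate to the Multinomial likelihood: each posterior αⱼ = prior αⱼ + observed count nⱼ.
Posterior concentration: (103.3, 70.3, 27.3), total = 200.9.
P(next = B | data) = α_{B}/Σα = 0.3499.

0.3499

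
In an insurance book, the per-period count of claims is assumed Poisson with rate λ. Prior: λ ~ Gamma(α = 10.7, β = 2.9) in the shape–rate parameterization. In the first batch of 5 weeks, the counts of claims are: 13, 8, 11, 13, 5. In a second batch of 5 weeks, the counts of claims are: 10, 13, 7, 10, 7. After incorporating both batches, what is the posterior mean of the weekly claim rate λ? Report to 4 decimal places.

8.3488

With a Gamma(shape α, rate β) prior, the Poisson likelihood is conjugate: the posterior is Gamma(α + ΣXᵢ, β + n).
Batch 1: sum of counts S = 50 over n = 5 weeks.
After batch 1: Gamma(α+S, β+n) = Gamma(10.7+50, 2.9+5) = Gamma(60.7, 7.9).
Batch 2: sum of counts S = 47 over n = 5 weeks.
After batch 2: Gamma(α+S, β+n) = Gamma(60.7+47, 7.9+5) = Gamma(107.7, 12.9).
Posterior mean = α/β = 107.7/12.9 = 8.3488.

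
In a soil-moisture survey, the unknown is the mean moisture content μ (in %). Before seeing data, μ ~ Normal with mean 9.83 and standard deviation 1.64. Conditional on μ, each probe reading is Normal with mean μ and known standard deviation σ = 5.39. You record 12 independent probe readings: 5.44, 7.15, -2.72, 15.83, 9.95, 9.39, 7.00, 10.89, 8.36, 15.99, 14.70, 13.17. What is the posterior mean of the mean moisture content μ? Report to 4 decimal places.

For Normal data with known variance σ², a Normal(μ₀, σ₀²) prior on μ is conjugate. Posterior precision = 1/σ₀² + n/σ²; posterior mean is the precision-weighted average of μ₀ and x̄.
Σxᵢ = 5.44 + 7.15 + (-2.72) + 15.83 + 9.95 + 9.39 + 7.00 + 10.89 + 8.36 + 15.99 + 14.70 + 13.17 = 115.15, so n·x̄ = 115.15.
σ₀² = 1.64² = 2.6896, σ² = 5.39² = 29.0521; σ² + n·σ₀² = 29.0521 + 12·2.6896 = 61.3273.
Posterior mean = (μ₀/σ₀² + n·x̄/σ²)/(1/σ₀² + n/σ²) = (σ²·μ₀ + σ₀²·n·x̄)/(σ² + n·σ₀²) = (29.0521·9.83 + 2.6896·115.15)/61.3273 = 595.289583/61.3273 = 9.7068.

9.7068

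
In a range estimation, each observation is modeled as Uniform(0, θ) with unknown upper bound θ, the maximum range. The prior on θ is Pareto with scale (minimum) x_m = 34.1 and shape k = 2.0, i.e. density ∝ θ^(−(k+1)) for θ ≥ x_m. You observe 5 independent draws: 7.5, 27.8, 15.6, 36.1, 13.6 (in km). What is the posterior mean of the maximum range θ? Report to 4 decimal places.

A Pareto(scale x_m, shape k) prior on the upper bound θ of Uniform(0, θ) is conjugate: posterior is Pareto(max(x_m, max xᵢ), k + n).
Sample maximum = 36.1; prior scale x_m = 34.1 → posterior scale = max = 36.1.
Posterior shape = 2.0 + 5 = 7.0.
E[θ|data] = k·x_m/(k−1) = 7.0·36.1/6.0 = 42.1167.

42.1167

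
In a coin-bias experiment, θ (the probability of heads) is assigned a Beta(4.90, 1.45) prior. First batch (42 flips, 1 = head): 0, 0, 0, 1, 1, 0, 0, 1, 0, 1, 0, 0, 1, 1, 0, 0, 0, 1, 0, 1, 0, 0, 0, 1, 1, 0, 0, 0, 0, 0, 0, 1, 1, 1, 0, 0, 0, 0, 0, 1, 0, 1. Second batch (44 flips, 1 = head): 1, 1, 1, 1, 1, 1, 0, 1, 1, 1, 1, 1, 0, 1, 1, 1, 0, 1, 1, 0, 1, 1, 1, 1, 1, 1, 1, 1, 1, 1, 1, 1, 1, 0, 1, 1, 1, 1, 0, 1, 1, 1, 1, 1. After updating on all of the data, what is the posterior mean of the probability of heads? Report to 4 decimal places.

The Beta prior is conjugate to a Binomial/Bernoulli likelihood; the update adds successes to α and failures to β.
After batch 1: Beta(4.90+15, 1.45+27) = Beta(19.90, 28.45).
After batch 2: Beta(19.90+38, 28.45+6) = Beta(57.90, 34.45).
Posterior mean = α/(α+β) = 57.90/92.35 = 0.6270.

0.6270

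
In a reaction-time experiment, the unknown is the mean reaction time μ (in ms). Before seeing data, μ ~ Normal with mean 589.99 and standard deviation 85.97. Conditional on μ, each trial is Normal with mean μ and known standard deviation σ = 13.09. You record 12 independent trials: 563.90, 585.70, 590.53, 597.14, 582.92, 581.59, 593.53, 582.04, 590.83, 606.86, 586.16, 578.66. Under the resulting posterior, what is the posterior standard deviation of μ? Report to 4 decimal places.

3.7751

For Normal data with known variance σ², a Normal(μ₀, σ₀²) prior on μ is conjugate. Posterior precision = 1/σ₀² + n/σ²; posterior mean is the precision-weighted average of μ₀ and x̄.
σ₀² = 85.97² = 7390.8409, σ² = 13.09² = 171.3481; σ² + n·σ₀² = 171.3481 + 12·7390.8409 = 88861.4389.
Posterior precision = 1/σ₀² + n/σ² = 1/7390.8409 + 12/171.3481 = (σ² + n·σ₀²)/(σ₀²σ²) = 88861.4389/(7390.8409·171.3481); posterior variance σₙ² = σ₀²σ²/(σ² + n·σ₀²) = 7390.8409·171.3481/88861.4389 = 14.251475.
Posterior SD = √σₙ² = √(7390.8409·171.3481/88861.4389) = 3.7751.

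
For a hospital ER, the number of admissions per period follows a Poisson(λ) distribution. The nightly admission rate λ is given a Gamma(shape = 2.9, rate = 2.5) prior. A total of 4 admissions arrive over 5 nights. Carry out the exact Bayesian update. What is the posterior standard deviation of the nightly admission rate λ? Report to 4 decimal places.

With a Gamma(shape α, rate β) prior, the Poisson likelihood is conjugate: the posterior is Gamma(α + ΣXᵢ, β + n).
Posterior: Gamma(α+S, β+n) = Gamma(2.9+4, 2.5+5) = Gamma(6.9, 7.5).
SD = √α/β = √6.9/7.5 = 0.3502.

0.3502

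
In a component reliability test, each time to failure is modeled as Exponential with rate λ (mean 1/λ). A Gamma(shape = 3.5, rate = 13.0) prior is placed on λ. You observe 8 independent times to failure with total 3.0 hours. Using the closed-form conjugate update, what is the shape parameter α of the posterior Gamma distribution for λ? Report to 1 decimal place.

With a Gamma(shape α, rate β) prior on the exponential rate λ, the posterior after n observations with total T = Σxᵢ is Gamma(α+n, β+T).
Posterior: Gamma(3.5+8, 13.0+3.0) = Gamma(11.5, 16.0).
Posterior α = 11.5.

11.5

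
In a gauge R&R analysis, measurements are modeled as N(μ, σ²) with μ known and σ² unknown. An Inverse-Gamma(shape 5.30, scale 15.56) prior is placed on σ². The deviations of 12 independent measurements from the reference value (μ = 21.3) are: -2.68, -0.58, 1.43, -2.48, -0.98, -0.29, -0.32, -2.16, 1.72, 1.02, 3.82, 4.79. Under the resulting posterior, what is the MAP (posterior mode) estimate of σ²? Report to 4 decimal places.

3.8285

With known mean μ and an Inverse-Gamma(α, β) prior on σ², the Normal likelihood is conjugate: posterior is Inv-Gamma(α + n/2, β + Σ(xᵢ−μ)²/2).
Σ(xᵢ−μ)² = (-2.68)² + (-0.58)² + (1.43)² + (-2.48)² + (-0.98)² + (-0.29)² + (-0.32)² + (-2.16)² + (1.72)² + (1.02)² + (3.82)² + (4.79)² = 63.0619.
Posterior: Inv-Gamma(5.30 + 12/2, 15.56 + 63.0619/2) = Inv-Gamma(11.30, 47.09095).
Mode = β/(α+1) = 47.09095/12.30 = 3.8285.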